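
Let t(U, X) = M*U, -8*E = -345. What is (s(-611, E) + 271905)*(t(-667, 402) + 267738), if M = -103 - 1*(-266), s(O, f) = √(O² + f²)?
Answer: 43237517385 + 159017*√24011569/8 ≈ 4.3335e+10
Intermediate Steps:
E = 345/8 (E = -⅛*(-345) = 345/8 ≈ 43.125)
M = 163 (M = -103 + 266 = 163)
t(U, X) = 163*U
(s(-611, E) + 271905)*(t(-667, 402) + 267738) = (√((-611)² + (345/8)²) + 271905)*(163*(-667) + 267738) = (√(373321 + 119025/64) + 271905)*(-108721 + 267738) = (√(24011569/64) + 271905)*159017 = (√24011569/8 + 271905)*159017 = (271905 + √24011569/8)*159017 = 43237517385 + 159017*√24011569/8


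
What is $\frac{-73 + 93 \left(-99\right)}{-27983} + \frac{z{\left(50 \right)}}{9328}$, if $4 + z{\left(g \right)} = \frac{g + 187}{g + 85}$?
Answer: $\frac{3892546517}{11746144080} \approx 0.33139$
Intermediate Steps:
$z{\left(g \right)} = -4 + \frac{187 + g}{85 + g}$ ($z{\left(g \right)} = -4 + \frac{g + 187}{g + 85} = -4 + \frac{187 + g}{85 + g}$)
$\frac{-73 + 93 \left(-99\right)}{-27983} + \frac{z{\left(50 \right)}}{9328} = \frac{-73 + 93 \left(-99\right)}{-27983} + \frac{3 \frac{1}{85 + 50} \left(-51 - 50\right)}{9328} = \left(-73 - 9207\right) \left(- \frac{1}{27983}\right) + \frac{3 \left(-51 - 50\right)}{135} \cdot \frac{1}{9328} = \left(-9280\right) \left(- \frac{1}{27983}\right) + 3 \cdot \frac{1}{135} \left(-101\right) \frac{1}{9328} = \frac{9280}{27983} - \frac{101}{419760} = \frac{3892546517}{11746144080}$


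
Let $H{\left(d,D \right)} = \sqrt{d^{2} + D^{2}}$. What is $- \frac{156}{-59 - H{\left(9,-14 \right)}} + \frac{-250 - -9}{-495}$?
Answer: $\frac{148004}{44055} - \frac{13 \sqrt{277}}{267} \approx 2.5492$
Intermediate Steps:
$H{\left(d,D \right)} = \sqrt{D^{2} + d^{2}}$
$- \frac{156}{-59 - H{\left(9,-14 \right)}} + \frac{-250 - -9}{-495} = - \frac{156}{-59 - \sqrt{\left(-14\right)^{2} + 9^{2}}} + \frac{-250 - -9}{-495} = - \frac{156}{-59 - \sqrt{196 + 81}} + \left(-250 + 9\right) \left(- \frac{1}{495}\right) = - \frac{156}{-59 - \sqrt{277}} - - \frac{241}{495} = - \frac{156}{-59 - \sqrt{277}} + \frac{241}{495} = \frac{241}{495} - \frac{156}{-59 - \sqrt{277}}$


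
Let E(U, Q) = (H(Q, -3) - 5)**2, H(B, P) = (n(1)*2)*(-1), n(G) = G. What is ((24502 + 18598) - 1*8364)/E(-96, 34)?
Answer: 34736/49 ≈ 708.90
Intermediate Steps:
H(B, P) = -2 (H(B, P) = (1*2)*(-1) = 2*(-1) = -2)
E(U, Q) = 49 (E(U, Q) = (-2 - 5)**2 = (-7)**2 = 49)
((24502 + 18598) - 1*8364)/E(-96, 34) = ((24502 + 18598) - 1*8364)/49 = (43100 - 8364)*(1/49) = 34736*(1/49) = 34736/49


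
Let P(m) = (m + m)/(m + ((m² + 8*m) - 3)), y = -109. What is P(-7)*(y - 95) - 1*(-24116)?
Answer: 23948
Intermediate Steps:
P(m) = 2*m/(-3 + m² + 9*m) (P(m) = (2*m)/(m + (-3 + m² + 8*m)) = (2*m)/(-3 + m² + 9*m) = 2*m/(-3 + m² + 9*m))
P(-7)*(y - 95) - 1*(-24116) = (2*(-7)/(-3 + (-7)² + 9*(-7)))*(-109 - 95) - 1*(-24116) = (2*(-7)/(-3 + 49 - 63))*(-204) + 24116 = (2*(-7)/(-17))*(-204) + 24116 = (2*(-7)*(-1/17))*(-204) + 24116 = (14/17)*(-204) + 24116 = -168 + 24116 = 23948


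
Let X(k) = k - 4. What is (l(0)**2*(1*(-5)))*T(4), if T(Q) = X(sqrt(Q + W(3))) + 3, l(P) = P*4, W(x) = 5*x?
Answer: 0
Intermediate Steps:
l(P) = 4*P
X(k) = -4 + k
T(Q) = -1 + sqrt(15 + Q) (T(Q) = (-4 + sqrt(Q + 5*3)) + 3 = (-4 + sqrt(Q + 15)) + 3 = (-4 + sqrt(15 + Q)) + 3 = -1 + sqrt(15 + Q))
(l(0)**2*(1*(-5)))*T(4) = ((4*0)**2*(1*(-5)))*(-1 + sqrt(15 + 4)) = (0**2*(-5))*(-1 + sqrt(19)) = (0*(-5))*(-1 + sqrt(19)) = 0*(-1 + sqrt(19)) = 0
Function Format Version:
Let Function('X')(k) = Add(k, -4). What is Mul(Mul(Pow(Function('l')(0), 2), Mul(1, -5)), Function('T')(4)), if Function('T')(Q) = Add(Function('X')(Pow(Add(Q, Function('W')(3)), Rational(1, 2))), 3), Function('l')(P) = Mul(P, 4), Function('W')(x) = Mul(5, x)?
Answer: 0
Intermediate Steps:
Function('l')(P) = Mul(4, P)
Function('X')(k) = Add(-4, k)
Function('T')(Q) = Add(-1, Pow(Add(15, Q), Rational(1, 2))) (Function('T')(Q) = Add(Add(-4, Pow(Add(Q, Mul(5, 3)), Rational(1, 2))), 3) = Add(Add(-4, Pow(Add(Q, 15), Rational(1, 2))), 3) = Add(Add(-4, Pow(Add(15, Q), Rational(1, 2))), 3) = Add(-1, Pow(Add(15, Q), Rational(1, 2))))
Mul(Mul(Pow(Function('l')(0), 2), Mul(1, -5)), Function('T')(4)) = Mul(Mul(Pow(Mul(4, 0), 2), Mul(1, -5)), Add(-1, Pow(Add(15, 4), Rational(1, 2)))) = Mul(Mul(Pow(0, 2), -5), Add(-1, Pow(19, Rational(1, 2)))) = Mul(Mul(0, -5), Add(-1, Pow(19, Rational(1, 2)))) = Mul(0, Add(-1, Pow(19, Rational(1, 2)))) = 0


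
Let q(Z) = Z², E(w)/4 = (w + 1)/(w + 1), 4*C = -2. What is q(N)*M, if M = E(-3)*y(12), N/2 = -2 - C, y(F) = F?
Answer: 432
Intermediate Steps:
C = -½ (C = (¼)*(-2) = -½ ≈ -0.50000)
E(w) = 4 (E(w) = 4*((w + 1)/(w + 1)) = 4*((1 + w)/(1 + w)) = 4*1 = 4)
N = -3 (N = 2*(-2 - 1*(-½)) = 2*(-2 + ½) = 2*(-3/2) = -3)
M = 48 (M = 4*12 = 48)
q(N)*M = (-3)²*48 = 9*48 = 432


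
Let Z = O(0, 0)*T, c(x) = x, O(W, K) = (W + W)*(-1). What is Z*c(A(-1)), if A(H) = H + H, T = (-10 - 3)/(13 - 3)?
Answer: 0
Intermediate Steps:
O(W, K) = -2*W (O(W, K) = (2*W)*(-1) = -2*W)
T = -13/10 ≈ -1.3000
A(H) = 2*H
Z = 0 (Z = -2*0*(-13/10) = 0*(-13/10) = 0)
Z*c(A(-1)) = 0*(2*(-1)) = 0*(-2) = 0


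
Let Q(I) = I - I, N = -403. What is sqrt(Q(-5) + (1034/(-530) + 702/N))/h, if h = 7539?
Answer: I*sqrt(249218455)/61932885 ≈ 0.0002549*I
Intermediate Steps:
Q(I) = 0
sqrt(Q(-5) + (1034/(-530) + 702/N))/h = sqrt(0 + (1034/(-530) + 702/(-403)))/7539 = sqrt(0 + (1034*(-1/530) + 702*(-1/403)))*(1/7539) = sqrt(0 + (-517/265 - 54/31))*(1/7539) = sqrt(0 - 30337/8215)*(1/7539) = sqrt(-30337/8215)*(1/7539) = (I*sqrt(249218455)/8215)*(1/7539) = I*sqrt(249218455)/61932885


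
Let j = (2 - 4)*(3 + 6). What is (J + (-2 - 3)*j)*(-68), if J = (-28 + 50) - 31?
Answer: -5508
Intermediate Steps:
J = -9 (J = 22 - 31 = -9)
j = -18 (j = -2*9 = -18)
(J + (-2 - 3)*j)*(-68) = (-9 + (-2 - 3)*(-18))*(-68) = (-9 - 5*(-18))*(-68) = (-9 + 90)*(-68) = 81*(-68) = -5508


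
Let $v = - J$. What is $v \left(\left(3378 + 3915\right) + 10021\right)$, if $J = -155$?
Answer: $2683670$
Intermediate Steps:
$v = 155$ ($v = \left(-1\right) \left(-155\right) = 155$)
$v \left(\left(3378 + 3915\right) + 10021\right) = 155 \left(\left(3378 + 3915\right) + 10021\right) = 155 \left(7293 + 10021\right) = 155 \cdot 17314 = 2683670$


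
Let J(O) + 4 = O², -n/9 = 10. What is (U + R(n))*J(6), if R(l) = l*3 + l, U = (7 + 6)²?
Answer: -6112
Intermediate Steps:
n = -90 (n = -9*10 = -90)
J(O) = -4 + O²
U = 169 (U = 13² = 169)
R(l) = 4*l (R(l) = 3*l + l = 4*l)
(U + R(n))*J(6) = (169 + 4*(-90))*(-4 + 6²) = (169 - 360)*(-4 + 36) = -191*32 = -6112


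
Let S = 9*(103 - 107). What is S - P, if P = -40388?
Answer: 40352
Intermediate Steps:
S = -36 (S = 9*(-4) = -36)
S - P = -36 - 1*(-40388) = -36 + 40388 = 40352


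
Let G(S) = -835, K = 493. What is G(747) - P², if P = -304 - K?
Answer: -636044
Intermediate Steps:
P = -797 (P = -304 - 1*493 = -304 - 493 = -797)
G(747) - P² = -835 - 1*(-797)² = -835 - 1*635209 = -835 - 635209 = -636044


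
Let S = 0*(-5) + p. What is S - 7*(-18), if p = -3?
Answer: 123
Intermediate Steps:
S = -3 (S = 0*(-5) - 3 = 0 - 3 = -3)
S - 7*(-18) = -3 - 7*(-18) = -3 + 126 = 123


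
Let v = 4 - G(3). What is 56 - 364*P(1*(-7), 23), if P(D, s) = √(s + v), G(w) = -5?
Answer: 56 - 1456*√2 ≈ -2003.1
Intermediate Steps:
v = 9 (v = 4 - 1*(-5) = 4 + 5 = 9)
P(D, s) = √(9 + s) (P(D, s) = √(s + 9) = √(9 + s))
56 - 364*P(1*(-7), 23) = 56 - 364*√(9 + 23) = 56 - 1456*√2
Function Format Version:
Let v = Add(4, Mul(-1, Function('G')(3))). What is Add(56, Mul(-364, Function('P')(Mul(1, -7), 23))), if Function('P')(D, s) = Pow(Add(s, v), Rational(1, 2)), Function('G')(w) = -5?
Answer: Add(56, Mul(-1456, Pow(2, Rational(1, 2)))) ≈ -2003.1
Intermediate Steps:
v = 9 (v = Add(4, Mul(-1, -5)) = Add(4, 5) = 9)
Function('P')(D, s) = Pow(Add(9, s), Rational(1, 2)) (Function('P')(D, s) = Pow(Add(s, 9), Rational(1, 2)) = Pow(Add(9, s), Rational(1, 2)))
Add(56, Mul(-364, Function('P')(Mul(1, -7), 23))) = Add(56, Mul(-364, Pow(Add(9, 23), Rational(1, 2)))) = Add(56, Mul(-364, Pow(32, Rational(1, 2)))) = Add(56, Mul(-364, Mul(4, Pow(2, Rational(1, 2))))) = Add(56, Mul(-1456, Pow(2, Rational(1, 2))))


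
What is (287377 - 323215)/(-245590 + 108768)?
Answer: 17919/68411 ≈ 0.26193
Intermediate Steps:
(287377 - 323215)/(-245590 + 108768) = -35838/(-136822) = -35838*(-1/136822) = 17919/68411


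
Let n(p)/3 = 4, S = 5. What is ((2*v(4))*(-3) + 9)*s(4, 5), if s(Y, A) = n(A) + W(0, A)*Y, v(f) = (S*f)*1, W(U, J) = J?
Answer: -3552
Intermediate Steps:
n(p) = 12 (n(p) = 3*4 = 12)
v(f) = 5*f (v(f) = (5*f)*1 = 5*f)
s(Y, A) = 12 + A*Y
((2*v(4))*(-3) + 9)*s(4, 5) = ((2*(5*4))*(-3) + 9)*(12 + 5*4) = ((2*20)*(-3) + 9)*(12 + 20) = (40*(-3) + 9)*32 = (-120 + 9)*32 = -111*32 = -3552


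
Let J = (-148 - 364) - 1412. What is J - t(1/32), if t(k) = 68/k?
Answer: -4100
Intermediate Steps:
J = -1924 (J = -512 - 1412 = -1924)
J - t(1/32) = -1924 - 68/(1/32) = -1924 - 68/1/32 = -1924 - 68*32 = -1924 - 1*2176 = -1924 - 2176 = -4100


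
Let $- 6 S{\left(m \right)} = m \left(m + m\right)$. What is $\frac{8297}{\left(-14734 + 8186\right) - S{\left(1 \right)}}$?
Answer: $- \frac{24891}{19643} \approx -1.2672$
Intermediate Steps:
$S{\left(m \right)} = - \frac{m^{2}}{3}$ ($S{\left(m \right)} = - \frac{m \left(m + m\right)}{6} = - \frac{m 2 m}{6} = - \frac{2 m^{2}}{6} = - \frac{m^{2}}{3}$)
$\frac{8297}{\left(-14734 + 8186\right) - S{\left(1 \right)}} = \frac{8297}{\left(-14734 + 8186\right) - - \frac{1^{2}}{3}} = \frac{8297}{-6548 - \left(- \frac{1}{3}\right) 1} = \frac{8297}{-6548 - - \frac{1}{3}} = \frac{8297}{-6548 + \frac{1}{3}} = \frac{8297}{- \frac{19643}{3}} = 8297 \left(- \frac{3}{19643}\right) = - \frac{24891}{19643}$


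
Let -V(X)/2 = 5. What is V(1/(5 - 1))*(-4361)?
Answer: 43610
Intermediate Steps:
V(X) = -10 (V(X) = -2*5 = -10)
V(1/(5 - 1))*(-4361) = -10*(-4361) = 43610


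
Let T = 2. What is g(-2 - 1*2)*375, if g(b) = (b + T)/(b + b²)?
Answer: -125/2 ≈ -62.500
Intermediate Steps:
g(b) = (2 + b)/(b + b²) (g(b) = (b + 2)/(b + b²) = (2 + b)/(b + b²))
g(-2 - 1*2)*375 = ((2 + (-2 - 1*2))/((-2 - 1*2)*(1 + (-2 - 1*2))))*375 = ((2 + (-2 - 2))/((-2 - 2)*(1 + (-2 - 2))))*375 = ((2 - 4)/((-4)*(1 - 4)))*375 = -¼*(-2)/(-3)*375 = -¼*(-⅓)*(-2)*375 = -⅙*375 = -125/2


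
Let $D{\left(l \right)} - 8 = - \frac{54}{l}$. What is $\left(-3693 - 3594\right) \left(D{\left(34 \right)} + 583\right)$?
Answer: $- \frac{73015740}{17} \approx -4.295 \cdot 10^{6}$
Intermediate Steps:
$D{\left(l \right)} = 8 - \frac{54}{l}$
$\left(-3693 - 3594\right) \left(D{\left(34 \right)} + 583\right) = \left(-3693 - 3594\right) \left(\left(8 - \frac{54}{34}\right) + 583\right) = - 7287 \left(\left(8 - \frac{27}{17}\right) + 583\right) = - 7287 \left(\frac{109}{17} + 583\right) = \left(-7287\right) \frac{10020}{17} = - \frac{73015740}{17}$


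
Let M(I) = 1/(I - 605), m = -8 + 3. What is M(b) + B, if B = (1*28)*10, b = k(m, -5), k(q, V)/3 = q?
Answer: 173599/620 ≈ 280.00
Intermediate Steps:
m = -5
k(q, V) = 3*q
b = -15 (b = 3*(-5) = -15)
M(I) = 1/(-605 + I)
B = 280 (B = 28*10 = 280)
M(b) + B = 1/(-605 - 15) + 280 = 1/(-620) + 280 = -1/620 + 280 = 173599/620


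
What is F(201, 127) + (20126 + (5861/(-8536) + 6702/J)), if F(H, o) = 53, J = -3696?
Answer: 150698279/7469 ≈ 20177.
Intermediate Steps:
F(201, 127) + (20126 + (5861/(-8536) + 6702/J)) = 53 + (20126 + (5861/(-8536) + 6702/(-3696))) = 53 + (20126 + (5861*(-1/8536) + 6702*(-1/3696))) = 53 + (20126 + (-5861/8536 - 1117/616)) = 53 + (20126 - 18672/7469) = 53 + 150302422/7469 = 150698279/7469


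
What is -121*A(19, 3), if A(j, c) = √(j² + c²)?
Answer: -121*√370 ≈ -2327.5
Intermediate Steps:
A(j, c) = √(c² + j²)
-121*A(19, 3) = -121*√(3² + 19²) = -121*√(9 + 361) = -121*√370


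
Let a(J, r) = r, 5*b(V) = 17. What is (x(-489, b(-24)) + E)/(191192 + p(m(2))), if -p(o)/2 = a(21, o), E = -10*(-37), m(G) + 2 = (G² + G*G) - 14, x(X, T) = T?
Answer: 1867/956040 ≈ 0.0019528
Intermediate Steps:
b(V) = 17/5 (b(V) = (⅕)*17 = 17/5)
m(G) = -16 + 2*G² (m(G) = -2 + ((G² + G*G) - 14) = -2 + ((G² + G²) - 14) = -2 + (2*G² - 14) = -2 + (-14 + 2*G²) = -16 + 2*G²)
E = 370
p(o) = -2*o
(x(-489, b(-24)) + E)/(191192 + p(m(2))) = (17/5 + 370)/(191192 - 2*(-16 + 2*2²)) = 1867/(5*(191192 - 2*(-16 + 2*4))) = 1867/(5*(191192 - 2*(-16 + 8))) = 1867/(5*(191192 - 2*(-8))) = 1867/(5*(191192 + 16)) = (1867/5)/191208 = (1867/5)*(1/191208) = 1867/956040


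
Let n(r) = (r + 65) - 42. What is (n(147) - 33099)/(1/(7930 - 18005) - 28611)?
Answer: 331759675/288255826 ≈ 1.1509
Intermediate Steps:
n(r) = 23 + r (n(r) = (65 + r) - 42 = 23 + r)
(n(147) - 33099)/(1/(7930 - 18005) - 28611) = ((23 + 147) - 33099)/(1/(7930 - 18005) - 28611) = (170 - 33099)/(1/(-10075) - 28611) = -32929/(-1/10075 - 28611) = -32929/(-288255826/10075) = -32929*(-10075/288255826) = 331759675/288255826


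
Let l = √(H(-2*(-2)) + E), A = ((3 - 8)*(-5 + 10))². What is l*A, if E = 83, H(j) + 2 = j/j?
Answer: 625*√82 ≈ 5659.6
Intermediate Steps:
H(j) = -1 (H(j) = -2 + j/j = -2 + 1 = -1)
A = 625 (A = (-5*5)² = (-25)² = 625)
l = √82 (l = √(-1 + 83) = √82 ≈ 9.0554)
l*A = √82*625 = 625*√82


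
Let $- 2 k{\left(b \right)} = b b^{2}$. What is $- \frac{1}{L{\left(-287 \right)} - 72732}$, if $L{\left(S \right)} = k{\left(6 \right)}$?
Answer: $\frac{1}{72840} \approx 1.3729 \cdot 10^{-5}$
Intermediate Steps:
$k{\left(b \right)} = - \frac{b^{3}}{2}$ ($k{\left(b \right)} = - \frac{b b^{2}}{2} = - \frac{b^{3}}{2}$)
$L{\left(S \right)} = -108$ ($L{\left(S \right)} = - \frac{6^{3}}{2} = \left(- \frac{1}{2}\right) 216 = -108$)
$- \frac{1}{L{\left(-287 \right)} - 72732} = - \frac{1}{-108 - 72732} = - \frac{1}{-72840} = \left(-1\right) \left(- \frac{1}{72840}\right) = \frac{1}{72840}$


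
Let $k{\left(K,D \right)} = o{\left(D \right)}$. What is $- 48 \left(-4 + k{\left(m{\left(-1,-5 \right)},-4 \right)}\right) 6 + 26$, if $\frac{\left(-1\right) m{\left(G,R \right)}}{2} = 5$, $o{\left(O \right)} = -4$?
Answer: $2330$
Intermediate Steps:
$m{\left(G,R \right)} = -10$ ($m{\left(G,R \right)} = \left(-2\right) 5 = -10$)
$k{\left(K,D \right)} = -4$
$- 48 \left(-4 + k{\left(m{\left(-1,-5 \right)},-4 \right)}\right) 6 + 26 = - 48 \left(-4 - 4\right) 6 + 26 = - 48 \left(\left(-8\right) 6\right) + 26 = \left(-48\right) \left(-48\right) + 26 = 2304 + 26 = 2330$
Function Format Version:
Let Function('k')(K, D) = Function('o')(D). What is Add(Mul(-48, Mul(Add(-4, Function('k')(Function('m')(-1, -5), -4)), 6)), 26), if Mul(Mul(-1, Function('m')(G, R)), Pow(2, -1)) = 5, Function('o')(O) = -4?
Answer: 2330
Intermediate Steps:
Function('m')(G, R) = -10 (Function('m')(G, R) = Mul(-2, 5) = -10)
Function('k')(K, D) = -4
Add(Mul(-48, Mul(Add(-4, Function('k')(Function('m')(-1, -5), -4)), 6)), 26) = Add(Mul(-48, Mul(Add(-4, -4), 6)), 26) = Add(Mul(-48, Mul(-8, 6)), 26) = Add(Mul(-48, -48), 26) = Add(2304, 26) = 2330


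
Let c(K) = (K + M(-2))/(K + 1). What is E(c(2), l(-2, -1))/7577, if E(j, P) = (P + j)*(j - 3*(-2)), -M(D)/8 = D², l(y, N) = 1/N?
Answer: 44/7577 ≈ 0.0058070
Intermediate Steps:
M(D) = -8*D²
c(K) = (-32 + K)/(1 + K) (c(K) = (K - 8*(-2)²)/(K + 1) = (K - 8*4)/(1 + K) = (K - 32)/(1 + K) = (-32 + K)/(1 + K))
E(j, P) = (6 + j)*(P + j) (E(j, P) = (P + j)*(j + 6) = (P + j)*(6 + j) = (6 + j)*(P + j))
E(c(2), l(-2, -1))/7577 = (((-32 + 2)/(1 + 2))² + 6/(-1) + 6*((-32 + 2)/(1 + 2)) + ((-32 + 2)/(1 + 2))/(-1))/7577 = ((-30/3)² + 6*(-1) + 6*(-30/3) - (-30)/3)*(1/7577) = (((⅓)*(-30))² - 6 + 6*((⅓)*(-30)) - (-30)/3)*(1/7577) = ((-10)² - 6 + 6*(-10) - 1*(-10))*(1/7577) = (100 - 6 - 60 + 10)*(1/7577) = 44*(1/7577) = 44/7577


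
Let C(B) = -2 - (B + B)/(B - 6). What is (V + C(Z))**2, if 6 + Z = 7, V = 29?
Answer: 18769/25 ≈ 750.76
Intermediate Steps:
Z = 1 (Z = -6 + 7 = 1)
C(B) = -2 - 2*B/(-6 + B)
(V + C(Z))**2 = (29 + 4*(3 - 1*1)/(-6 + 1))**2 = (29 + 4*(3 - 1)/(-5))**2 = (29 + 4*(-1/5)*2)**2 = (29 - 8/5)**2 = (137/5)**2 = 18769/25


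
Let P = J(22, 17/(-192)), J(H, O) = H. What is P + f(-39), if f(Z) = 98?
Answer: 120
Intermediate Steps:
P = 22
P + f(-39) = 22 + 98 = 120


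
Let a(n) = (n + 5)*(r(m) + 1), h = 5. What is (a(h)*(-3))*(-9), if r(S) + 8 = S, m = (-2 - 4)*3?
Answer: -6750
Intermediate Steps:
m = -18 (m = -6*3 = -18)
r(S) = -8 + S
a(n) = -125 - 25*n (a(n) = (n + 5)*((-8 - 18) + 1) = (5 + n)*(-26 + 1) = (5 + n)*(-25) = -125 - 25*n)
(a(h)*(-3))*(-9) = ((-125 - 25*5)*(-3))*(-9) = ((-125 - 125)*(-3))*(-9) = -250*(-3)*(-9) = 750*(-9) = -6750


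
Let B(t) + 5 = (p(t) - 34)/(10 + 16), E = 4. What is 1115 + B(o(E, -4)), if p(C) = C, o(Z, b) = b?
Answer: 14411/13 ≈ 1108.5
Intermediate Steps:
B(t) = -82/13 + t/26 (B(t) = -5 + (t - 34)/(10 + 16) = -5 + (-34 + t)/26 = -5 + (-34 + t)*(1/26) = -5 + (-17/13 + t/26) = -82/13 + t/26)
1115 + B(o(E, -4)) = 1115 + (-82/13 + (1/26)*(-4)) = 1115 + (-82/13 - 2/13) = 1115 - 84/13 = 14411/13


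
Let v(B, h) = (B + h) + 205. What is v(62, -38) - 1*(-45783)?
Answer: 46012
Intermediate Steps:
v(B, h) = 205 + B + h
v(62, -38) - 1*(-45783) = (205 + 62 - 38) - 1*(-45783) = 229 + 45783 = 46012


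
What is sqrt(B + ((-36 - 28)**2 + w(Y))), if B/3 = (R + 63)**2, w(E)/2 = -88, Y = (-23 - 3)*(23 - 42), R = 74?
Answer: sqrt(60227) ≈ 245.41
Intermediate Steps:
Y = 494 (Y = -26*(-19) = 494)
w(E) = -176 (w(E) = 2*(-88) = -176)
B = 56307 (B = 3*(74 + 63)**2 = 3*137**2 = 3*18769 = 56307)
sqrt(B + ((-36 - 28)**2 + w(Y))) = sqrt(56307 + ((-36 - 28)**2 - 176)) = sqrt(56307 + ((-64)**2 - 176)) = sqrt(56307 + (4096 - 176)) = sqrt(56307 + 3920) = sqrt(60227)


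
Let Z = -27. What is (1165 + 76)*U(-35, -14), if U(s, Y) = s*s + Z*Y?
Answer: 1989323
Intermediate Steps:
U(s, Y) = s² - 27*Y (U(s, Y) = s*s - 27*Y = s² - 27*Y)
(1165 + 76)*U(-35, -14) = (1165 + 76)*((-35)² - 27*(-14)) = 1241*(1225 + 378) = 1241*1603 = 1989323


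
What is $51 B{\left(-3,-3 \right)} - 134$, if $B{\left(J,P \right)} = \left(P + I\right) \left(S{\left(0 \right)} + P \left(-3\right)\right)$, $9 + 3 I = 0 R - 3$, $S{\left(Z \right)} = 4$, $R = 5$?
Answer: $-4775$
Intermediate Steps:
$I = -4$ ($I = -3 + \frac{0 \cdot 5 - 3}{3} = -3 + \frac{0 - 3}{3} = -3 + \frac{1}{3} \left(-3\right) = -3 - 1 = -4$)
$B{\left(J,P \right)} = \left(-4 + P\right) \left(4 - 3 P\right)$ ($B{\left(J,P \right)} = \left(P - 4\right) \left(4 + P \left(-3\right)\right) = \left(-4 + P\right) \left(4 - 3 P\right)$)
$51 B{\left(-3,-3 \right)} - 134 = 51 \left(-16 - 3 \left(-3\right)^{2} + 16 \left(-3\right)\right) - 134 = 51 \left(-16 - 27 - 48\right) - 134 = 51 \left(-91\right) - 134 = -4641 - 134 = -4775$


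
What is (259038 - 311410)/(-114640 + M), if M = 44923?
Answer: 52372/69717 ≈ 0.75121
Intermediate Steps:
(259038 - 311410)/(-114640 + M) = (259038 - 311410)/(-114640 + 44923) = -52372/(-69717) = -52372*(-1/69717) = 52372/69717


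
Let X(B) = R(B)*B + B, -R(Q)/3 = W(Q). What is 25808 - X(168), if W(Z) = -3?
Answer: 24128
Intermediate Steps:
R(Q) = 9 (R(Q) = -3*(-3) = 9)
X(B) = 10*B (X(B) = 9*B + B = 10*B)
25808 - X(168) = 25808 - 10*168 = 25808 - 1*1680 = 25808 - 1680 = 24128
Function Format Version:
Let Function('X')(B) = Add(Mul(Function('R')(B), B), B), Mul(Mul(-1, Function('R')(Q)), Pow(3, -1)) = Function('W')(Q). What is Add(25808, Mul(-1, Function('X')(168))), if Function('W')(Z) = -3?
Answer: 24128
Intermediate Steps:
Function('R')(Q) = 9 (Function('R')(Q) = Mul(-3, -3) = 9)
Function('X')(B) = Mul(10, B) (Function('X')(B) = Add(Mul(9, B), B) = Mul(10, B))
Add(25808, Mul(-1, Function('X')(168))) = Add(25808, Mul(-1, Mul(10, 168))) = Add(25808, Mul(-1, 1680)) = Add(25808, -1680) = 24128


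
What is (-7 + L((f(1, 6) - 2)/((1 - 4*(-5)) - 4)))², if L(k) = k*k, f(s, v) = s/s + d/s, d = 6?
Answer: 3992004/83521 ≈ 47.796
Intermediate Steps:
f(s, v) = 1 + 6/s (f(s, v) = s/s + 6/s = 1 + 6/s)
L(k) = k²
(-7 + L((f(1, 6) - 2)/((1 - 4*(-5)) - 4)))² = (-7 + (((6 + 1)/1 - 2)/((1 - 4*(-5)) - 4))²)² = (-7 + ((1*7 - 2)/((1 + 20) - 4))²)² = (-7 + ((7 - 2)/(21 - 4))²)² = (-7 + (5/17)²)² = (-7 + 25/289)² = (-1998/289)² = 3992004/83521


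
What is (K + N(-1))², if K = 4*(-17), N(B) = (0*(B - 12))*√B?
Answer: 4624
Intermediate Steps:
N(B) = 0 (N(B) = (0*(-12 + B))*√B = 0*√B = 0)
K = -68
(K + N(-1))² = (-68 + 0)² = (-68)² = 4624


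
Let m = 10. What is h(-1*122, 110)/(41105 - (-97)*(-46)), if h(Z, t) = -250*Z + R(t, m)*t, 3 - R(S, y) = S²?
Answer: -1300170/36643 ≈ -35.482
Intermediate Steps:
R(S, y) = 3 - S²
h(Z, t) = -250*Z + t*(3 - t²) (h(Z, t) = -250*Z + (3 - t²)*t = -250*Z + t*(3 - t²))
h(-1*122, 110)/(41105 - (-97)*(-46)) = (-1*110³ - (-250)*122 + 3*110)/(41105 - (-97)*(-46)) = (-1*1331000 - 250*(-122) + 330)/(41105 - 1*4462) = (-1331000 + 30500 + 330)/(41105 - 4462) = -1300170/36643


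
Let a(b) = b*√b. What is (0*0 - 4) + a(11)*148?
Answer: -4 + 1628*√11 ≈ 5395.5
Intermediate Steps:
a(b) = b^(3/2)
(0*0 - 4) + a(11)*148 = (0*0 - 4) + 11^(3/2)*148 = (0 - 4) + (11*√11)*148 = -4 + 1628*√11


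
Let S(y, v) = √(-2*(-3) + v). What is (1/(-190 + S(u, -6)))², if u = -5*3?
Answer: 1/36100 ≈ 2.7701e-5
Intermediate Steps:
u = -15
S(y, v) = √(6 + v)
(1/(-190 + S(u, -6)))² = (1/(-190 + √(6 - 6)))² = (1/(-190 + √0))² = (1/(-190 + 0))² = (1/(-190))² = (-1/190)² = 1/36100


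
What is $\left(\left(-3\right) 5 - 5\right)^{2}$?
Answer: $400$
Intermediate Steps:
$\left(\left(-3\right) 5 - 5\right)^{2} = \left(-15 - 5\right)^{2} = \left(-20\right)^{2} = 400$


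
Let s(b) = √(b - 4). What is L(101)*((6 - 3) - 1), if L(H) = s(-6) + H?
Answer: 202 + 2*I*√10 ≈ 202.0 + 6.3246*I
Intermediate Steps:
s(b) = √(-4 + b)
L(H) = H + I*√10 (L(H) = √(-4 - 6) + H = √(-10) + H = I*√10 + H = H + I*√10)
L(101)*((6 - 3) - 1) = (101 + I*√10)*((6 - 3) - 1) = (101 + I*√10)*(3 - 1) = (101 + I*√10)*2 = 202 + 2*I*√10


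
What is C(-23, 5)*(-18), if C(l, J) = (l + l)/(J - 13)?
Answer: -207/2 ≈ -103.50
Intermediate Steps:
C(l, J) = 2*l/(-13 + J) (C(l, J) = (2*l)/(-13 + J) = 2*l/(-13 + J))
C(-23, 5)*(-18) = (2*(-23)/(-13 + 5))*(-18) = (2*(-23)/(-8))*(-18) = (2*(-23)*(-⅛))*(-18) = (23/4)*(-18) = -207/2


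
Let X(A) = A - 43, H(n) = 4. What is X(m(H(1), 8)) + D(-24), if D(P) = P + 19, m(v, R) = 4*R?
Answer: -16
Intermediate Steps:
D(P) = 19 + P
X(A) = -43 + A
X(m(H(1), 8)) + D(-24) = (-43 + 4*8) + (19 - 24) = (-43 + 32) - 5 = -11 - 5 = -16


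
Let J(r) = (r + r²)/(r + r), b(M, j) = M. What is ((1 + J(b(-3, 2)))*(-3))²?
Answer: 0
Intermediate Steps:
J(r) = (r + r²)/(2*r) (J(r) = (r + r²)/((2*r)) = (r + r²)*(1/(2*r)) = (r + r²)/(2*r))
((1 + J(b(-3, 2)))*(-3))² = ((1 + (½ + (½)*(-3)))*(-3))² = ((1 + (½ - 3/2))*(-3))² = ((1 - 1)*(-3))² = (0*(-3))² = 0² = 0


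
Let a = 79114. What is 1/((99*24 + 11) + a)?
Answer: 1/81501 ≈ 1.2270e-5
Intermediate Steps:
1/((99*24 + 11) + a) = 1/((99*24 + 11) + 79114) = 1/((2376 + 11) + 79114) = 1/(2387 + 79114) = 1/81501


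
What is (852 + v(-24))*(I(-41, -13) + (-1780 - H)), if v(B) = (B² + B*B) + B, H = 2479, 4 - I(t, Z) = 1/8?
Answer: -16850295/2 ≈ -8.4252e+6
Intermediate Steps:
I(t, Z) = 31/8 (I(t, Z) = 4 - 1/8 = 4 - 1*⅛ = 4 - ⅛ = 31/8)
v(B) = B + 2*B² (v(B) = (B² + B²) + B = 2*B² + B = B + 2*B²)
(852 + v(-24))*(I(-41, -13) + (-1780 - H)) = (852 - 24*(1 + 2*(-24)))*(31/8 + (-1780 - 1*2479)) = (852 - 24*(1 - 48))*(31/8 + (-1780 - 2479)) = (852 - 24*(-47))*(31/8 - 4259) = (852 + 1128)*(-34041/8) = 1980*(-34041/8) = -16850295/2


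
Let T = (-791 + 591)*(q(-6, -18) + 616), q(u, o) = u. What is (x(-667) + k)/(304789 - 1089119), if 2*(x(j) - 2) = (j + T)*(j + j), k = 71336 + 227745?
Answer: -41058986/392165 ≈ -104.70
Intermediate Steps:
k = 299081
T = -122000 (T = (-791 + 591)*(-6 + 616) = -200*610 = -122000)
x(j) = 2 + j*(-122000 + j) (x(j) = 2 + ((j - 122000)*(j + j))/2 = 2 + ((-122000 + j)*(2*j))/2 = 2 + (2*j*(-122000 + j))/2 = 2 + j*(-122000 + j))
(x(-667) + k)/(304789 - 1089119) = ((2 + (-667)² - 122000*(-667)) + 299081)/(304789 - 1089119) = ((2 + 444889 + 81374000) + 299081)/(-784330) = (81818891 + 299081)*(-1/784330) = 82117972*(-1/784330) = -41058986/392165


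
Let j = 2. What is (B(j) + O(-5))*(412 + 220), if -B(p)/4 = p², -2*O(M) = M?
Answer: -8532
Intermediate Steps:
O(M) = -M/2
B(p) = -4*p²
(B(j) + O(-5))*(412 + 220) = (-4*2² - ½*(-5))*(412 + 220) = (-4*4 + 5/2)*632 = (-16 + 5/2)*632 = -27/2*632 = -8532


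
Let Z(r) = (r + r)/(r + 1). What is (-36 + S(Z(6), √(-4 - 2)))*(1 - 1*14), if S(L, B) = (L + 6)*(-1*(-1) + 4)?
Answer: -234/7 ≈ -33.429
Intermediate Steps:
Z(r) = 2*r/(1 + r) (Z(r) = (2*r)/(1 + r) = 2*r/(1 + r))
S(L, B) = 30 + 5*L (S(L, B) = (6 + L)*(1 + 4) = (6 + L)*5 = 30 + 5*L)
(-36 + S(Z(6), √(-4 - 2)))*(1 - 1*14) = (-36 + (30 + 5*(2*6/(1 + 6))))*(1 - 1*14) = (-36 + (30 + 5*(2*6/7)))*(1 - 14) = (-36 + (30 + 5*(2*6*(⅐))))*(-13) = (-36 + (30 + 5*(12/7)))*(-13) = (-36 + (30 + 60/7))*(-13) = (-36 + 270/7)*(-13) = (18/7)*(-13) = -234/7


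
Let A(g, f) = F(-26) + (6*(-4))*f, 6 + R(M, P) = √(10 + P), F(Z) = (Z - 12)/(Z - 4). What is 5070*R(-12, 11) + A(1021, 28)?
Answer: -466361/15 + 5070*√21 ≈ -7857.1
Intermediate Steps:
F(Z) = (-12 + Z)/(-4 + Z)
R(M, P) = -6 + √(10 + P)
A(g, f) = 19/15 - 24*f (A(g, f) = (-12 - 26)/(-4 - 26) + (6*(-4))*f = -38/(-30) - 24*f = -1/30*(-38) - 24*f = 19/15 - 24*f)
5070*R(-12, 11) + A(1021, 28) = 5070*(-6 + √(10 + 11)) + (19/15 - 24*28) = 5070*(-6 + √21) + (19/15 - 672) = (-30420 + 5070*√21) - 10061/15 = -466361/15 + 5070*√21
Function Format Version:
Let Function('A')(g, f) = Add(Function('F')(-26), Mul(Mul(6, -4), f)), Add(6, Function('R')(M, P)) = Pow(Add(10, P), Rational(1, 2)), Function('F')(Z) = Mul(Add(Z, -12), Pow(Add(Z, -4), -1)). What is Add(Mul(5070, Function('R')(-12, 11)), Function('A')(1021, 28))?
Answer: Add(Rational(-466361, 15), Mul(5070, Pow(21, Rational(1, 2)))) ≈ -7857.1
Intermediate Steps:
Function('F')(Z) = Mul(Pow(Add(-4, Z), -1), Add(-12, Z)) (Function('F')(Z) = Mul(Add(-12, Z), Pow(Add(-4, Z), -1)) = Mul(Pow(Add(-4, Z), -1), Add(-12, Z)))
Function('R')(M, P) = Add(-6, Pow(Add(10, P), Rational(1, 2)))
Function('A')(g, f) = Add(Rational(19, 15), Mul(-24, f)) (Function('A')(g, f) = Add(Mul(Pow(Add(-4, -26), -1), Add(-12, -26)), Mul(Mul(6, -4), f)) = Add(Mul(Pow(-30, -1), -38), Mul(-24, f)) = Add(Mul(Rational(-1, 30), -38), Mul(-24, f)) = Add(Rational(19, 15), Mul(-24, f)))
Add(Mul(5070, Function('R')(-12, 11)), Function('A')(1021, 28)) = Add(Mul(5070, Add(-6, Pow(Add(10, 11), Rational(1, 2)))), Add(Rational(19, 15), Mul(-24, 28))) = Add(Mul(5070, Add(-6, Pow(21, Rational(1, 2)))), Add(Rational(19, 15), -672)) = Add(Add(-30420, Mul(5070, Pow(21, Rational(1, 2)))), Rational(-10061, 15)) = Add(Rational(-466361, 15), Mul(5070, Pow(21, Rational(1, 2))))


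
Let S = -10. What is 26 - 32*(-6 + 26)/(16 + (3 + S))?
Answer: -406/9 ≈ -45.111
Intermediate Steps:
26 - 32*(-6 + 26)/(16 + (3 + S)) = 26 - 32*(-6 + 26)/(16 + (3 - 10)) = 26 - 640/(16 - 7) = 26 - 640/9 = -406/9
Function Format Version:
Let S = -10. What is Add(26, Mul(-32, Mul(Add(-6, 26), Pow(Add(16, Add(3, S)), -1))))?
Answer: Rational(-406, 9) ≈ -45.111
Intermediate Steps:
Add(26, Mul(-32, Mul(Add(-6, 26), Pow(Add(16, Add(3, S)), -1)))) = Add(26, Mul(-32, Mul(Add(-6, 26), Pow(Add(16, Add(3, -10)), -1)))) = Add(26, Mul(-32, Mul(20, Pow(Add(16, -7), -1)))) = Add(26, Mul(-32, Mul(20, Pow(9, -1)))) = Add(26, Mul(-32, Mul(20, Rational(1, 9)))) = Add(26, Mul(-32, Rational(20, 9))) = Add(26, Rational(-640, 9)) = Rational(-406, 9)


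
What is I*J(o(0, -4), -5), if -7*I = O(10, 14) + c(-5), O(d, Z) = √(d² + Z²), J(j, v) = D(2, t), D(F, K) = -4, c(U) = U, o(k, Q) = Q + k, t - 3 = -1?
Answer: -20/7 + 8*√74/7 ≈ 6.9741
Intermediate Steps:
t = 2 (t = 3 - 1 = 2)
J(j, v) = -4
O(d, Z) = √(Z² + d²)
I = 5/7 - 2*√74/7 (I = -(√(14² + 10²) - 5)/7 = -(√(196 + 100) - 5)/7 = -(√296 - 5)/7 = -(2*√74 - 5)/7 = -(-5 + 2*√74)/7 = 5/7 - 2*√74/7 ≈ -1.7435)
I*J(o(0, -4), -5) = (5/7 - 2*√74/7)*(-4) = -20/7 + 8*√74/7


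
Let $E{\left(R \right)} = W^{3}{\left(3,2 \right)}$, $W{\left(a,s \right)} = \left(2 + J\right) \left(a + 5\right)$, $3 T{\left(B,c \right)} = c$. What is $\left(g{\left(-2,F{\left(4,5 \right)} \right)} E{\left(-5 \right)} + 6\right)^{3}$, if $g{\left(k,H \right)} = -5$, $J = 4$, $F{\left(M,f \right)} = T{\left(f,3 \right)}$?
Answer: $-169070178868346664$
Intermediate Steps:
$T{\left(B,c \right)} = \frac{c}{3}$
$F{\left(M,f \right)} = 1$ ($F{\left(M,f \right)} = \frac{1}{3} \cdot 3 = 1$)
$W{\left(a,s \right)} = 30 + 6 a$ ($W{\left(a,s \right)} = \left(2 + 4\right) \left(a + 5\right) = 6 \left(5 + a\right) = 30 + 6 a$)
$E{\left(R \right)} = 110592$ ($E{\left(R \right)} = \left(30 + 6 \cdot 3\right)^{3} = \left(30 + 18\right)^{3} = 48^{3} = 110592$)
$\left(g{\left(-2,F{\left(4,5 \right)} \right)} E{\left(-5 \right)} + 6\right)^{3} = \left(\left(-5\right) 110592 + 6\right)^{3} = \left(-552960 + 6\right)^{3} = \left(-552954\right)^{3} = -169070178868346664$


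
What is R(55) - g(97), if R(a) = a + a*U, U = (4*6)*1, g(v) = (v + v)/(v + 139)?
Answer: 162153/118 ≈ 1374.2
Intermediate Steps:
g(v) = 2*v/(139 + v) (g(v) = (2*v)/(139 + v) = 2*v/(139 + v))
U = 24 (U = 24*1 = 24)
R(a) = 25*a (R(a) = a + a*24 = a + 24*a = 25*a)
R(55) - g(97) = 25*55 - 2*97/(139 + 97) = 1375 - 2*97/236 = 1375 - 1*97/118 = 1375 - 97/118 = 162153/118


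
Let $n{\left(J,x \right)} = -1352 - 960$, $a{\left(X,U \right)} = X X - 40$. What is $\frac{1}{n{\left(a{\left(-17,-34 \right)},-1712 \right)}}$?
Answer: $- \frac{1}{2312} \approx -0.00043253$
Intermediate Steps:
$a{\left(X,U \right)} = -40 + X^{2}$ ($a{\left(X,U \right)} = X^{2} - 40 = -40 + X^{2}$)
$n{\left(J,x \right)} = -2312$ ($n{\left(J,x \right)} = -1352 - 960 = -2312$)
$\frac{1}{n{\left(a{\left(-17,-34 \right)},-1712 \right)}} = \frac{1}{-2312} = - \frac{1}{2312}$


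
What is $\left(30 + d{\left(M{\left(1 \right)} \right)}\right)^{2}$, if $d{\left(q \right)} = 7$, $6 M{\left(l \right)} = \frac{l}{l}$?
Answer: $1369$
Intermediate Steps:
$M{\left(l \right)} = \frac{1}{6}$ ($M{\left(l \right)} = \frac{l \frac{1}{l}}{6} = \frac{1}{6} \cdot 1 = \frac{1}{6}$)
$\left(30 + d{\left(M{\left(1 \right)} \right)}\right)^{2} = \left(30 + 7\right)^{2} = 37^{2} = 1369$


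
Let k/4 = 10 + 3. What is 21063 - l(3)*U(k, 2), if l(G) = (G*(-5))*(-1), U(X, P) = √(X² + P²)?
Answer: 21063 - 30*√677 ≈ 20282.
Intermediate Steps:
k = 52 (k = 4*(10 + 3) = 4*13 = 52)
U(X, P) = √(P² + X²)
l(G) = 5*G (l(G) = -5*G*(-1) = 5*G)
21063 - l(3)*U(k, 2) = 21063 - 5*3*√(2² + 52²) = 21063 - 15*√(4 + 2704) = 21063 - 15*√2708 = 21063 - 15*2*√677 = 21063 - 30*√677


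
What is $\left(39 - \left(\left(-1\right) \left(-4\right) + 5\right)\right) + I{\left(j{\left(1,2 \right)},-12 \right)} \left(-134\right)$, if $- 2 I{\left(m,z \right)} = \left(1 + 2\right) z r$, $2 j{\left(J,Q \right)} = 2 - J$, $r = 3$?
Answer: $-7206$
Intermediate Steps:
$j{\left(J,Q \right)} = 1 - \frac{J}{2}$ ($j{\left(J,Q \right)} = \frac{2 - J}{2} = 1 - \frac{J}{2}$)
$I{\left(m,z \right)} = - \frac{9 z}{2}$ ($I{\left(m,z \right)} = - \frac{\left(1 + 2\right) z 3}{2} = - \frac{3 z 3}{2} = - \frac{9 z}{2}$)
$\left(39 - \left(\left(-1\right) \left(-4\right) + 5\right)\right) + I{\left(j{\left(1,2 \right)},-12 \right)} \left(-134\right) = \left(39 - \left(\left(-1\right) \left(-4\right) + 5\right)\right) + \left(- \frac{9}{2}\right) \left(-12\right) \left(-134\right) = \left(39 - \left(4 + 5\right)\right) + 54 \left(-134\right) = \left(39 - 9\right) - 7236 = 30 - 7236 = -7206$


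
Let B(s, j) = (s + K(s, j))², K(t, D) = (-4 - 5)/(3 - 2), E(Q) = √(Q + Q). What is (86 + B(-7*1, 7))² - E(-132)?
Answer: 116964 - 2*I*√66 ≈ 1.1696e+5 - 16.248*I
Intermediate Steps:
E(Q) = √2*√Q (E(Q) = √(2*Q) = √2*√Q)
K(t, D) = -9 (K(t, D) = -9/1 = -9*1 = -9)
B(s, j) = (-9 + s)² (B(s, j) = (s - 9)² = (-9 + s)²)
(86 + B(-7*1, 7))² - E(-132) = (86 + (-9 - 7*1)²)² - √2*√(-132) = (86 + (-9 - 7)²)² - √2*2*I*√33 = (86 + (-16)²)² - 2*I*√66 = (86 + 256)² - 2*I*√66 = 342² - 2*I*√66 = 116964 - 2*I*√66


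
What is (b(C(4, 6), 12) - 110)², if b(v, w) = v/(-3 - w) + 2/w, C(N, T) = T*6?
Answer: 11336689/900 ≈ 12596.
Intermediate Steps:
C(N, T) = 6*T
b(v, w) = 2/w + v/(-3 - w)
(b(C(4, 6), 12) - 110)² = ((6 + 2*12 - 1*6*6*12)/(12*(3 + 12)) - 110)² = ((1/12)*(6 + 24 - 1*36*12)/15 - 110)² = ((1/12)*(1/15)*(6 + 24 - 432) - 110)² = ((1/12)*(1/15)*(-402) - 110)² = (-67/30 - 110)² = (-3367/30)² = 11336689/900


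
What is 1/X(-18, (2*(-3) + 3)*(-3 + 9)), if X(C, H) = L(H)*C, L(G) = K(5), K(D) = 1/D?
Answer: -5/18 ≈ -0.27778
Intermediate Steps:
L(G) = ⅕ (L(G) = 1/5 = ⅕)
X(C, H) = C/5
1/X(-18, (2*(-3) + 3)*(-3 + 9)) = 1/((⅕)*(-18)) = 1/(-18/5) = -5/18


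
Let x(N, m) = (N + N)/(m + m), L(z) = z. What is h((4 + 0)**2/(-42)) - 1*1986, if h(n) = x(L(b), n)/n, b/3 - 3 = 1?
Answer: -30453/16 ≈ -1903.3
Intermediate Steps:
b = 12 (b = 9 + 3*1 = 9 + 3 = 12)
x(N, m) = N/m (x(N, m) = (2*N)/((2*m)) = (2*N)*(1/(2*m)) = N/m)
h(n) = 12/n**2 (h(n) = (12/n)/n = 12/n**2)
h((4 + 0)**2/(-42)) - 1*1986 = 12/((4 + 0)**2/(-42))**2 - 1*1986 = 12/(4**2*(-1/42))**2 - 1986 = 12/(16*(-1/42))**2 - 1986 = 12/(-8/21)**2 - 1986 = 12*(441/64) - 1986 = 1323/16 - 1986 = -30453/16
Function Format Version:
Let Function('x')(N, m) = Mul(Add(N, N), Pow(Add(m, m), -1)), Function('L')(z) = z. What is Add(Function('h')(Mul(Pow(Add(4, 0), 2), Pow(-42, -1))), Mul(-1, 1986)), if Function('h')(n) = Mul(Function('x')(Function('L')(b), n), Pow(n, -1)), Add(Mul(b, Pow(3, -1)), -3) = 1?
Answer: Rational(-30453, 16) ≈ -1903.3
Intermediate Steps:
b = 12 (b = Add(9, Mul(3, 1)) = Add(9, 3) = 12)
Function('x')(N, m) = Mul(N, Pow(m, -1)) (Function('x')(N, m) = Mul(Mul(2, N), Pow(Mul(2, m), -1)) = Mul(Mul(2, N), Mul(Rational(1, 2), Pow(m, -1))) = Mul(N, Pow(m, -1)))
Function('h')(n) = Mul(12, Pow(n, -2)) (Function('h')(n) = Mul(Mul(12, Pow(n, -1)), Pow(n, -1)) = Mul(12, Pow(n, -2)))
Add(Function('h')(Mul(Pow(Add(4, 0), 2), Pow(-42, -1))), Mul(-1, 1986)) = Add(Mul(12, Pow(Mul(Pow(Add(4, 0), 2), Pow(-42, -1)), -2)), Mul(-1, 1986)) = Add(Mul(12, Pow(Mul(Pow(4, 2), Rational(-1, 42)), -2)), -1986) = Add(Mul(12, Pow(Mul(16, Rational(-1, 42)), -2)), -1986) = Add(Mul(12, Pow(Rational(-8, 21), -2)), -1986) = Add(Mul(12, Rational(441, 64)), -1986) = Add(Rational(1323, 16), -1986) = Rational(-30453, 16)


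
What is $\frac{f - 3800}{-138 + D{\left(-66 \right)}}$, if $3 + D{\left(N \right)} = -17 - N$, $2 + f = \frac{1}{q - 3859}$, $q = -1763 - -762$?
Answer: $\frac{18477721}{447120} \approx 41.326$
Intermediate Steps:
$q = -1001$ ($q = -1763 + 762 = -1001$)
$f = - \frac{9721}{4860}$ ($f = -2 + \frac{1}{-1001 - 3859} = -2 + \frac{1}{-4860} = -2 - \frac{1}{4860} = - \frac{9721}{4860} \approx -2.0002$)
$D{\left(N \right)} = -20 - N$ ($D{\left(N \right)} = -3 - \left(17 + N\right) = -20 - N$)
$\frac{f - 3800}{-138 + D{\left(-66 \right)}} = \frac{- \frac{9721}{4860} - 3800}{-138 - -46} = - \frac{18477721}{4860 \left(-138 + \left(-20 + 66\right)\right)} = - \frac{18477721}{4860 \left(-138 + 46\right)} = - \frac{18477721}{4860 \left(-92\right)} = \left(- \frac{18477721}{4860}\right) \left(- \frac{1}{92}\right) = \frac{18477721}{447120}$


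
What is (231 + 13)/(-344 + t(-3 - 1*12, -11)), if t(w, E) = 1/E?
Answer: -2684/3785 ≈ -0.70912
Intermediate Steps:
(231 + 13)/(-344 + t(-3 - 1*12, -11)) = (231 + 13)/(-344 + 1/(-11)) = 244/(-344 - 1/11) = 244/(-3785/11) = 244*(-11/3785) = -2684/3785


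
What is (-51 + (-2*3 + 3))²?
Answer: 2916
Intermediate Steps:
(-51 + (-2*3 + 3))² = (-51 + (-6 + 3))² = (-51 - 3)² = (-54)² = 2916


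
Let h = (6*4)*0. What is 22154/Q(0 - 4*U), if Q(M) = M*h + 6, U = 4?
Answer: 11077/3 ≈ 3692.3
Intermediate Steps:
h = 0 (h = 24*0 = 0)
Q(M) = 6 (Q(M) = M*0 + 6 = 0 + 6 = 6)
22154/Q(0 - 4*U) = 22154/6 = 22154*(⅙) = 11077/3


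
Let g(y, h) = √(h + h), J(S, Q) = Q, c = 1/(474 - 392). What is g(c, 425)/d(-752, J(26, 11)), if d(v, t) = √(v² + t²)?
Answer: √30770/4525 ≈ 0.038765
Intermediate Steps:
c = 1/82 ≈ 0.012195
g(y, h) = √2*√h (g(y, h) = √(2*h) = √2*√h)
d(v, t) = √(t² + v²)
g(c, 425)/d(-752, J(26, 11)) = (√2*√425)/(√(11² + (-752)²)) = (√2*(5*√17))/(√(121 + 565504)) = (5*√34)/(√565625) = (5*√34)/((25*√905)) = (5*√34)*(√905/22625) = √30770/4525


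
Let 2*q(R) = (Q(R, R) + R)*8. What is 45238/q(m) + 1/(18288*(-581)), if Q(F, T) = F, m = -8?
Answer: -15020893379/21250656 ≈ -706.84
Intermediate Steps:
q(R) = 8*R (q(R) = ((R + R)*8)/2 = ((2*R)*8)/2 = (16*R)/2 = 8*R)
45238/q(m) + 1/(18288*(-581)) = 45238/((8*(-8))) + 1/(18288*(-581)) = 45238/(-64) + (1/18288)*(-1/581) = 45238*(-1/64) - 1/10625328 = -22619/32 - 1/10625328 = -15020893379/21250656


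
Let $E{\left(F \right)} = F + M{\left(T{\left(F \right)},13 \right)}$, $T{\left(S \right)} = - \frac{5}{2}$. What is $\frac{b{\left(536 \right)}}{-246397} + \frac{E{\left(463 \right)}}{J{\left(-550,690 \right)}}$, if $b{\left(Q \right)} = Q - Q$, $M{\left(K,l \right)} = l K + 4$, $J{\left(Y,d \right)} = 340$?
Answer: $\frac{869}{680} \approx 1.2779$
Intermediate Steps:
$T{\left(S \right)} = - \frac{5}{2}$ ($T{\left(S \right)} = \left(-5\right) \frac{1}{2} = - \frac{5}{2}$)
$M{\left(K,l \right)} = 4 + K l$ ($M{\left(K,l \right)} = K l + 4 = 4 + K l$)
$E{\left(F \right)} = - \frac{57}{2} + F$ ($E{\left(F \right)} = F + \left(4 - \frac{65}{2}\right) = F - \frac{57}{2} = - \frac{57}{2} + F$)
$b{\left(Q \right)} = 0$
$\frac{b{\left(536 \right)}}{-246397} + \frac{E{\left(463 \right)}}{J{\left(-550,690 \right)}} = \frac{0}{-246397} + \frac{- \frac{57}{2} + 463}{340} = 0 \left(- \frac{1}{246397}\right) + \frac{869}{2} \cdot \frac{1}{340} = 0 + \frac{869}{680} = \frac{869}{680}$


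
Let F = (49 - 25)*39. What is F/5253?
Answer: 312/1751 ≈ 0.17818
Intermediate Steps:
F = 936 (F = 24*39 = 936)
F/5253 = 936/5253 = 936*(1/5253) = 312/1751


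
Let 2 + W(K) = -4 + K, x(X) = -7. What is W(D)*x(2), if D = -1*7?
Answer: 91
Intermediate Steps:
D = -7
W(K) = -6 + K (W(K) = -2 + (-4 + K) = -6 + K)
W(D)*x(2) = (-6 - 7)*(-7) = -13*(-7) = 91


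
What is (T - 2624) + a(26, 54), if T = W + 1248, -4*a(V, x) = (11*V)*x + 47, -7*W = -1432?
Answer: -141237/28 ≈ -5044.2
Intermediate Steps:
W = 1432/7 (W = -1/7*(-1432) = 1432/7 ≈ 204.57)
a(V, x) = -47/4 - 11*V*x/4 (a(V, x) = -((11*V)*x + 47)/4 = -(11*V*x + 47)/4 = -(47 + 11*V*x)/4 = -47/4 - 11*V*x/4)
T = 10168/7 (T = 1432/7 + 1248 = 10168/7 ≈ 1452.6)
(T - 2624) + a(26, 54) = (10168/7 - 2624) + (-47/4 - 11/4*26*54) = -8200/7 + (-47/4 - 3861) = -8200/7 - 15491/4 = -141237/28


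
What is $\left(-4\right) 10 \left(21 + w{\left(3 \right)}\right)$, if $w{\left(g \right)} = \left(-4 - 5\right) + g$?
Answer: $-600$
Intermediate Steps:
$w{\left(g \right)} = -9 + g$
$\left(-4\right) 10 \left(21 + w{\left(3 \right)}\right) = \left(-4\right) 10 \left(21 + \left(-9 + 3\right)\right) = - 40 \left(21 - 6\right) = \left(-40\right) 15 = -600$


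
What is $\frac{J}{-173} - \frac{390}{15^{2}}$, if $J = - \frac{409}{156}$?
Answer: $- \frac{231851}{134940} \approx -1.7182$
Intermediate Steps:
$J = - \frac{409}{156}$ ($J = \left(-409\right) \frac{1}{156} = - \frac{409}{156} \approx -2.6218$)
$\frac{J}{-173} - \frac{390}{15^{2}} = - \frac{409}{156 \left(-173\right)} - \frac{390}{15^{2}} = \left(- \frac{409}{156}\right) \left(- \frac{1}{173}\right) - \frac{390}{225} = \frac{409}{26988} - \frac{26}{15} = - \frac{231851}{134940}$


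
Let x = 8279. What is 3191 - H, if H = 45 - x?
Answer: 11425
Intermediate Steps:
H = -8234 (H = 45 - 1*8279 = 45 - 8279 = -8234)
3191 - H = 3191 - 1*(-8234) = 3191 + 8234 = 11425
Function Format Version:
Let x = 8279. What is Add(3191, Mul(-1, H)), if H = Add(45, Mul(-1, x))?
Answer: 11425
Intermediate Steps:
H = -8234 (H = Add(45, Mul(-1, 8279)) = Add(45, -8279) = -8234)
Add(3191, Mul(-1, H)) = Add(3191, Mul(-1, -8234)) = Add(3191, 8234) = 11425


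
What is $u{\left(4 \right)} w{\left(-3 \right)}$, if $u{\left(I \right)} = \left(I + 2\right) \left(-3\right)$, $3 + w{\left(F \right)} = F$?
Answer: $108$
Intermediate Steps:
$w{\left(F \right)} = -3 + F$
$u{\left(I \right)} = -6 - 3 I$ ($u{\left(I \right)} = \left(2 + I\right) \left(-3\right) = -6 - 3 I$)
$u{\left(4 \right)} w{\left(-3 \right)} = \left(-6 - 12\right) \left(-3 - 3\right) = \left(-6 - 12\right) \left(-6\right) = \left(-18\right) \left(-6\right) = 108$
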